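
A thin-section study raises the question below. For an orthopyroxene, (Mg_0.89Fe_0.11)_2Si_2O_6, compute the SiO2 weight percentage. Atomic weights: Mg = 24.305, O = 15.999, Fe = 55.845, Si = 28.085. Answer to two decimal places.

57.85 wt%

M((Mg_0.89Fe_0.11)_2Si_2O_6) = 207.713 g/mol; M(SiO2) = 60.083 g/mol.
Moles SiO2 per formula unit = 2 Si ÷ 1 = 2.0000.
SiO2 fraction = (2.0000 × 60.083) / 207.713 = 120.166/207.713 = 0.5785.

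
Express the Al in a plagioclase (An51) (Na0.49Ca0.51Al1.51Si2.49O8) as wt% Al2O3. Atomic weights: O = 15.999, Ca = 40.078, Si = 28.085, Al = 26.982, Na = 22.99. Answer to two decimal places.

Formula mass = 270.371 g/mol.
1.51 Al → 0.7550 mol Al2O3 per formula unit; M(Al2O3) = 101.961, so Al2O3 mass = 76.981 g.
76.981/270.371 × 100 = 28.47 wt%.

28.47 wt%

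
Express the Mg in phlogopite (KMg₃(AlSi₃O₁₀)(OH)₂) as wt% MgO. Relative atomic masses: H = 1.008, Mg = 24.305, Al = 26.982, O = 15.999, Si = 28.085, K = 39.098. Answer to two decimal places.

28.98 wt%

Formula mass = 417.254 g/mol.
3 Mg → 3.0000 mol MgO per formula unit; M(MgO) = 40.304, so MgO mass = 120.912 g.
120.912/417.254 × 100 = 28.98 wt%.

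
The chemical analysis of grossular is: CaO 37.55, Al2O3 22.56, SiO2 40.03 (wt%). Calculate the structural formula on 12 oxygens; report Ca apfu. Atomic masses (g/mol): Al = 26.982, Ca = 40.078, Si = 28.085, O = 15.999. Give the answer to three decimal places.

3.014 Ca apfu

CaO: 37.55/56.077 = 0.66961 mol → 0.66961 mol Ca, 0.66961 mol O.
Al2O3: 22.56/101.961 = 0.22126 mol → 0.44252 mol Al, 0.66378 mol O.
SiO2: 40.03/60.083 = 0.66625 mol → 0.66625 mol Si, 1.33250 mol O.
Total oxygen = 2.66589 mol. Normalization factor = 12/2.66589 = 4.50131.
Ca per 12 O = 0.66961 × 4.50131 = 3.014.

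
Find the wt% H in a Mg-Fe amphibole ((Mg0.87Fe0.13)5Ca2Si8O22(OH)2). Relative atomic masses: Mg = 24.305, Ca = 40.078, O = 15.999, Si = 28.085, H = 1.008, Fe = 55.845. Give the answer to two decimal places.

Formula mass = 4.35*24.305 + 0.65*55.845 + 2*40.078 + 8*28.085 + 24*15.999 + 2*1.008 = 832.854 g/mol, of which 2.016 g is H.
So H makes up 2.016/832.854 = 0.0024 of the mass, i.e. 0.24%.

0.24 weight percent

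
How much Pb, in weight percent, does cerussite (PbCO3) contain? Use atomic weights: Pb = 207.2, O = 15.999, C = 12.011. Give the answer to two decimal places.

77.54 weight percent

Molar mass of PbCO3: 1·207.2 + 1·12.011 + 3·15.999 = 267.208 g/mol.
Mass of Pb per formula unit: 1 × 207.2 = 207.200 g.
Weight fraction Pb = 207.200 / 267.208 = 0.7754.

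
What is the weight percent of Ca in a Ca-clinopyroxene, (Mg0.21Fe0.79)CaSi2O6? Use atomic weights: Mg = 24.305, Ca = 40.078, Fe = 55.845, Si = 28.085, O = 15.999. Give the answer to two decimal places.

M((Mg0.21Fe0.79)CaSi2O6) = 241.464 g/mol.
Ca contributes 1 × 40.078 = 40.078 g per mole.
40.078/241.464 = 0.1660 → 16.60%.

16.60 weight percent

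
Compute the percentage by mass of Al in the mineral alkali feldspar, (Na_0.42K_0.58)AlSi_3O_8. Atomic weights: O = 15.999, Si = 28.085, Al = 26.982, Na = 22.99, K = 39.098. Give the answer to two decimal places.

M((Na_0.42K_0.58)AlSi_3O_8) = 271.562 g/mol.
Al contributes 1 × 26.982 = 26.982 g per mole.
26.982/271.562 = 0.0994 → 9.94%.

9.94 mass %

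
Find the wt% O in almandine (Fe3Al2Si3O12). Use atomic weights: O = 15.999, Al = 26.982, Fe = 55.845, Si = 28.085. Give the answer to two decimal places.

38.57 mass %

M(Fe3Al2Si3O12) = 497.742 g/mol.
O contributes 12 × 15.999 = 191.988 g per mole.
191.988/497.742 = 0.3857 → 38.57%.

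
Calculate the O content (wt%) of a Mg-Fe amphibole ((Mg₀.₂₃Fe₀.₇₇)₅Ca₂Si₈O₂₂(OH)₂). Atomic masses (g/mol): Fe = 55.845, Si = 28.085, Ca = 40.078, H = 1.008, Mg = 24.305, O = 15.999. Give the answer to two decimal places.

41.12 wt%

Molar mass of (Mg₀.₂₃Fe₀.₇₇)₅Ca₂Si₈O₂₂(OH)₂: 1.15*24.305 + 3.85*55.845 + 2*40.078 + 8*28.085 + 24*15.999 + 2*1.008 = 933.782 g/mol.
Mass of O per formula unit: 24 × 15.999 = 383.976 g.
Weight fraction O = 383.976 / 933.782 = 0.4112.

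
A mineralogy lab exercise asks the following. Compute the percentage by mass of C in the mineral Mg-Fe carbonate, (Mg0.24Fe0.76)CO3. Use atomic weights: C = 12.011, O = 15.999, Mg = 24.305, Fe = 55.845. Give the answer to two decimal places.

11.09 mass %

Formula mass = 0.24*24.305 + 0.76*55.845 + 1*12.011 + 3*15.999 = 108.283 g/mol, of which 12.011 g is C.
So C makes up 12.011/108.283 = 0.1109 of the mass, i.e. 11.09%.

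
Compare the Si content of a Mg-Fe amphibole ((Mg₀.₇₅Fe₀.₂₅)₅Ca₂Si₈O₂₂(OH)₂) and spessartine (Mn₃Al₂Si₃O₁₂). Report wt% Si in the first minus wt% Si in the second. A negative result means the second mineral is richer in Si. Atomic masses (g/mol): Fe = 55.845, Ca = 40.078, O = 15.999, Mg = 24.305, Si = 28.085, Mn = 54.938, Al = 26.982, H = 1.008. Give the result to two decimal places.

9.36 percentage points

M((Mg₀.₇₅Fe₀.₂₅)₅Ca₂Si₈O₂₂(OH)₂) = 851.778 g/mol, so wt% Si = 224.680/851.778 × 100 = 26.38%.
M(Mn₃Al₂Si₃O₁₂) = 495.021 g/mol, so wt% Si = 84.255/495.021 × 100 = 17.02%.
26.38 − 17.02 = 9.36 pp.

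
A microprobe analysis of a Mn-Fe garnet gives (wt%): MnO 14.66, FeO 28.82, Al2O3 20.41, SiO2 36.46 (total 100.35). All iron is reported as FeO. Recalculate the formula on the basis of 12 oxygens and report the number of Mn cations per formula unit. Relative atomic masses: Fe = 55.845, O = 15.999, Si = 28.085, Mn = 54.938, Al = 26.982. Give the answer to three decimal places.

1.024 Mn apfu

MnO: 14.66/70.937 = 0.20666 mol → 0.20666 mol Mn, 0.20666 mol O.
FeO: 28.82/71.844 = 0.40115 mol → 0.40115 mol Fe, 0.40115 mol O.
Al2O3: 20.41/101.961 = 0.20017 mol → 0.40034 mol Al, 0.60051 mol O.
SiO2: 36.46/60.083 = 0.60683 mol → 0.60683 mol Si, 1.21366 mol O.
Total oxygen = 2.42198 mol. Normalization factor = 12/2.42198 = 4.95462.
Mn per 12 O = 0.20666 × 4.95462 = 1.024.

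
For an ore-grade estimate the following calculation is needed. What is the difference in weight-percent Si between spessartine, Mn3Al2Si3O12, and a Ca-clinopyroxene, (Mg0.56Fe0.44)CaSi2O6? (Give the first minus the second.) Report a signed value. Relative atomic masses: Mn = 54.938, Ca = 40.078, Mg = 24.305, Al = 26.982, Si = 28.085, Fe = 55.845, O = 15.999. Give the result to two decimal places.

-7.36 percentage points

First mineral: 84.255 g Si in 495.021 g formula = 17.02 wt% Si.
Second mineral: 56.170 g Si in 230.425 g formula = 24.38 wt% Si.
17.02% − 24.38% gives a difference of -7.36 percentage points.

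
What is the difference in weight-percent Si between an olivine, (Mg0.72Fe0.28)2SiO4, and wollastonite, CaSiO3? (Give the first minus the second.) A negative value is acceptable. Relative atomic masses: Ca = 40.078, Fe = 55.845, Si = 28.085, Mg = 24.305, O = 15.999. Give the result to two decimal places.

-6.44 percentage points

First mineral: 28.085 g Si in 158.353 g formula = 17.74 wt% Si.
Second mineral: 28.085 g Si in 116.160 g formula = 24.18 wt% Si.
17.74% − 24.18% gives a difference of -6.44 percentage points.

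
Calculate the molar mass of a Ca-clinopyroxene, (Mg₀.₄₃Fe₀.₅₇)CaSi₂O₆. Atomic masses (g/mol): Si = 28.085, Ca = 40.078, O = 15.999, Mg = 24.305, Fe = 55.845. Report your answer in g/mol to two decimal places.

234.52 g/mol

The formula mass is the sum 0.43(24.305) + 0.57(55.845) + 1(40.078) + 2(28.085) + 6(15.999).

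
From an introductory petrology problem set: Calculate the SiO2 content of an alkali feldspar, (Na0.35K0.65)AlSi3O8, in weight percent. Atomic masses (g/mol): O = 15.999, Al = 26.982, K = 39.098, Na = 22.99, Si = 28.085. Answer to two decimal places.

Formula mass = 272.689 g/mol.
3 Si → 3.0000 mol SiO2 per formula unit; M(SiO2) = 60.083, so SiO2 mass = 180.249 g.
180.249/272.689 × 100 = 66.10 wt%.

66.10 wt%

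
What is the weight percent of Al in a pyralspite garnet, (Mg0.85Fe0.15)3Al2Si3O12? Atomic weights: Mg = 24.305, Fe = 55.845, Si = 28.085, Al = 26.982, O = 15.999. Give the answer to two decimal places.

12.93 weight percent

Molar mass of (Mg0.85Fe0.15)3Al2Si3O12: 2.55*24.305 + 0.45*55.845 + 2*26.982 + 3*28.085 + 12*15.999 = 417.315 g/mol.
Mass of Al per formula unit: 2 × 26.982 = 53.964 g.
Weight fraction Al = 53.964 / 417.315 = 0.1293.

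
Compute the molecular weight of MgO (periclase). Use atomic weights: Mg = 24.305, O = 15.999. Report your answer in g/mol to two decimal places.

M = 1*24.305 + 1*15.999

40.30 g/mol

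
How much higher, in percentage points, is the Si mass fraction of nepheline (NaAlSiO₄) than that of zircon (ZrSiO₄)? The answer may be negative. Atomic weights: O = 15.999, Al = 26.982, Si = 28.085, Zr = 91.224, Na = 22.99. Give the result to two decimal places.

Si in NaAlSiO₄: molar mass 142.053 g/mol; 1×28.085 = 28.085 g → 19.77 wt%.
Si in ZrSiO₄: molar mass 183.305 g/mol; 1×28.085 = 28.085 g → 15.32 wt%.
Difference = 19.77 − 15.32 = 4.45 percentage points.

4.45 percentage points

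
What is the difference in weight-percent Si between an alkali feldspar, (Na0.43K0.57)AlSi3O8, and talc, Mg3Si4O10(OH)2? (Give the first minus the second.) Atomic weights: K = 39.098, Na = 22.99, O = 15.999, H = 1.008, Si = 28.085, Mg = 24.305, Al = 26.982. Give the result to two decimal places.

1.42 percentage points

First mineral: 84.255 g Si in 271.401 g formula = 31.04 wt% Si.
Second mineral: 112.340 g Si in 379.259 g formula = 29.62 wt% Si.
31.04% − 29.62% gives a difference of 1.42 percentage points.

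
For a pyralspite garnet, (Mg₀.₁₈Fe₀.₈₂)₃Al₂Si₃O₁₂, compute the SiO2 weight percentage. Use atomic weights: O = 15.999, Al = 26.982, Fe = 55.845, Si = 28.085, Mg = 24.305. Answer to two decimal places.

37.50 wt%

M((Mg₀.₁₈Fe₀.₈₂)₃Al₂Si₃O₁₂) = 480.710 g/mol; M(SiO2) = 60.083 g/mol.
Moles SiO2 per formula unit = 3 Si ÷ 1 = 3.0000.
SiO2 fraction = (3.0000 × 60.083) / 480.710 = 180.249/480.710 = 0.3750.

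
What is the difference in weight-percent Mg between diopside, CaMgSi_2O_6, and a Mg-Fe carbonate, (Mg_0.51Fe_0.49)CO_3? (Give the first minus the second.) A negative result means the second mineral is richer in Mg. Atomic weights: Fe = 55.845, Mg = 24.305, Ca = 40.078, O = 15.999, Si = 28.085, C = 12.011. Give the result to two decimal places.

-1.20 percentage points

M(CaMgSi_2O_6) = 216.547 g/mol, so wt% Mg = 24.305/216.547 × 100 = 11.22%.
M((Mg_0.51Fe_0.49)CO_3) = 99.768 g/mol, so wt% Mg = 12.396/99.768 × 100 = 12.42%.
11.22 − 12.42 = -1.20 pp.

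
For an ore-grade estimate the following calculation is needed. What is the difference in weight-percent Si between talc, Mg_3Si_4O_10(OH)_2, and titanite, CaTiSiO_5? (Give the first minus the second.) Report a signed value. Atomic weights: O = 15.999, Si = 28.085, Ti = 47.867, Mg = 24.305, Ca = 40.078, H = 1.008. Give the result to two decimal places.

M(Mg_3Si_4O_10(OH)_2) = 379.259 g/mol, so wt% Si = 112.340/379.259 × 100 = 29.62%.
M(CaTiSiO_5) = 196.025 g/mol, so wt% Si = 28.085/196.025 × 100 = 14.33%.
29.62 − 14.33 = 15.29 pp.

15.29 percentage points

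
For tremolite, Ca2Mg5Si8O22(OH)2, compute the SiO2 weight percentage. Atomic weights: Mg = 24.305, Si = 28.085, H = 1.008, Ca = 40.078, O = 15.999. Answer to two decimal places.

Formula mass = 812.353 g/mol.
8 Si → 8.0000 mol SiO2 per formula unit; M(SiO2) = 60.083, so SiO2 mass = 480.664 g.
480.664/812.353 × 100 = 59.17 wt%.

59.17 wt%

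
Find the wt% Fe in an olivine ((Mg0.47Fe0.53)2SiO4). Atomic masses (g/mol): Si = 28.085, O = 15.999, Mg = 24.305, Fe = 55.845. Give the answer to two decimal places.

Formula mass = 0.94·24.305 + 1.06·55.845 + 1·28.085 + 4·15.999 = 174.123 g/mol, of which 59.196 g is Fe.
So Fe makes up 59.196/174.123 = 0.3400 of the mass, i.e. 34.00%.

34.00 mass %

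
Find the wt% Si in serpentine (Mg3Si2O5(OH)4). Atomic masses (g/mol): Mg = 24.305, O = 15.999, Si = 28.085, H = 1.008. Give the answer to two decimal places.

20.27 weight percent

Formula mass = 3×24.305 + 2×28.085 + 9×15.999 + 4×1.008 = 277.108 g/mol, of which 56.170 g is Si.
So Si makes up 56.170/277.108 = 0.2027 of the mass, i.e. 20.27%.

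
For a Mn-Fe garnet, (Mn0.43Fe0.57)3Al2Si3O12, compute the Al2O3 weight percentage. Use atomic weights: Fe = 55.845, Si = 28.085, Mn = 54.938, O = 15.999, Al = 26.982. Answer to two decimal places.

20.53 wt%

Formula mass = 496.572 g/mol.
2 Al → 1.0000 mol Al2O3 per formula unit; M(Al2O3) = 101.961, so Al2O3 mass = 101.961 g.
101.961/496.572 × 100 = 20.53 wt%.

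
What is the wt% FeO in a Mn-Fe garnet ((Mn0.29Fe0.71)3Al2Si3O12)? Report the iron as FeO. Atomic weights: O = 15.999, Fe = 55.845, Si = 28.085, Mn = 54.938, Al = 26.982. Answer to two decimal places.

30.79 wt%

Molar mass of (Mn0.29Fe0.71)3Al2Si3O12 = 0.87·54.938 + 2.13·55.845 + 2·26.982 + 3·28.085 + 12·15.999 = 496.953 g/mol.
Each formula unit contains 2.13 Fe, equivalent to 2.13/1 = 2.1300 mol FeO.
M(FeO) = 1×55.845 + 1×15.999 = 71.844 g/mol.
Mass of FeO per formula unit = 2.1300 × 71.844 = 153.028 g.
FeO wt% = 153.028 / 496.953 × 100 = 30.79%.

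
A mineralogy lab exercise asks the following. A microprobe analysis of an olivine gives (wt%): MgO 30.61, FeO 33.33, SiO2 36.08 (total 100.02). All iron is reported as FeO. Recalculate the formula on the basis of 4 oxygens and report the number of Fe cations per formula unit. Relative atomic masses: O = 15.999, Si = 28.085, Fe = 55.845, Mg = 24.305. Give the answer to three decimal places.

0.765 Fe apfu

MgO (M=40.304): mol = 0.75948; Mg = 0.75948, O = 0.75948.
FeO (M=71.844): mol = 0.46392; Fe = 0.46392, O = 0.46392.
SiO2 (M=60.083): mol = 0.60050; Si = 0.60050, O = 1.20100.
ΣO = 2.42440; factor = 4/ΣO = 1.64989.
Fe apfu = 0.46392 × 1.64989 = 0.765.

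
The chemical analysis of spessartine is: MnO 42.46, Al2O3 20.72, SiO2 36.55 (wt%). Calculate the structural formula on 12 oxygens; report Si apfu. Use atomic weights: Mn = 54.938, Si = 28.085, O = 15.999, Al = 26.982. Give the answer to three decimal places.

42.46 wt% MnO ÷ 70.937 g/mol = 0.59856 mol, giving 0.59856 Mn and 0.59856 O.
20.72 wt% Al2O3 ÷ 101.961 g/mol = 0.20321 mol, giving 0.40642 Al and 0.60963 O.
36.55 wt% SiO2 ÷ 60.083 g/mol = 0.60833 mol, giving 0.60833 Si and 1.21666 O.
Oxygen sums to 2.42485; scaling by 12/2.42485 = 4.94876 puts the formula on 12 O.
Si: 0.60833 × 4.94876 = 3.010 atoms per formula unit.

3.010 Si apfu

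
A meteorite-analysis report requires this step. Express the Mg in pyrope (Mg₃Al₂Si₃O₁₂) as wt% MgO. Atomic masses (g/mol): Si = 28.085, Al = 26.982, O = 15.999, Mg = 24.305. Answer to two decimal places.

29.99 wt%

Molar mass of Mg₃Al₂Si₃O₁₂ = 3·24.305 + 2·26.982 + 3·28.085 + 12·15.999 = 403.122 g/mol.
Each formula unit contains 3 Mg, equivalent to 3/1 = 3.0000 mol MgO.
M(MgO) = 1×24.305 + 1×15.999 = 40.304 g/mol.
Mass of MgO per formula unit = 3.0000 × 40.304 = 120.912 g.
MgO wt% = 120.912 / 403.122 × 100 = 29.99%.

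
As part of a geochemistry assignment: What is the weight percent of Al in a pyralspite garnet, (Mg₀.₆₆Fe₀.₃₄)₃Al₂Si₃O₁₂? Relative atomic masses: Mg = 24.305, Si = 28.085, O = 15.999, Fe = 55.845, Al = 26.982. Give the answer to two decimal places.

12.40 weight percent

Formula mass = 1.98×24.305 + 1.02×55.845 + 2×26.982 + 3×28.085 + 12×15.999 = 435.293 g/mol, of which 53.964 g is Al.
So Al makes up 53.964/435.293 = 0.1240 of the mass, i.e. 12.40%.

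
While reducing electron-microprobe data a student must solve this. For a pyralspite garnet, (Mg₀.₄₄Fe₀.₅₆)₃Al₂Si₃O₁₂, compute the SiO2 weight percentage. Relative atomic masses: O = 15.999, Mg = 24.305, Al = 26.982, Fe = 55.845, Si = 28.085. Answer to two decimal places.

39.52 wt%

Molar mass of (Mg₀.₄₄Fe₀.₅₆)₃Al₂Si₃O₁₂ = 1.32·24.305 + 1.68·55.845 + 2·26.982 + 3·28.085 + 12·15.999 = 456.109 g/mol.
Each formula unit contains 3 Si, equivalent to 3/1 = 3.0000 mol SiO2.
M(SiO2) = 1×28.085 + 2×15.999 = 60.083 g/mol.
Mass of SiO2 per formula unit = 3.0000 × 60.083 = 180.249 g.
SiO2 wt% = 180.249 / 456.109 × 100 = 39.52%.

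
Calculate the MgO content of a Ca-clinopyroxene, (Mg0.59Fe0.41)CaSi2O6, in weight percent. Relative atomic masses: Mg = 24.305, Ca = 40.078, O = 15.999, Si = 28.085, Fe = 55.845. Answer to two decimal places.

Formula mass = 229.478 g/mol.
0.59 Mg → 0.5900 mol MgO per formula unit; M(MgO) = 40.304, so MgO mass = 23.779 g.
23.779/229.478 × 100 = 10.36 wt%.

10.36 wt%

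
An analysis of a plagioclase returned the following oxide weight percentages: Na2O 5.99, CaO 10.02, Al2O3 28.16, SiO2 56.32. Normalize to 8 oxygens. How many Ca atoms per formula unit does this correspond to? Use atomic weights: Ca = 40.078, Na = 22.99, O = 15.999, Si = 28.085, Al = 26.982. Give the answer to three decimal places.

5.99 wt% Na2O ÷ 61.979 g/mol = 0.09665 mol, giving 0.19330 Na and 0.09665 O.
10.02 wt% CaO ÷ 56.077 g/mol = 0.17868 mol, giving 0.17868 Ca and 0.17868 O.
28.16 wt% Al2O3 ÷ 101.961 g/mol = 0.27618 mol, giving 0.55236 Al and 0.82854 O.
56.32 wt% SiO2 ÷ 60.083 g/mol = 0.93737 mol, giving 0.93737 Si and 1.87474 O.
Oxygen sums to 2.97861; scaling by 8/2.97861 = 2.68582 puts the formula on 8 O.
Ca: 0.17868 × 2.68582 = 0.480 atoms per formula unit.

0.480 Ca apfu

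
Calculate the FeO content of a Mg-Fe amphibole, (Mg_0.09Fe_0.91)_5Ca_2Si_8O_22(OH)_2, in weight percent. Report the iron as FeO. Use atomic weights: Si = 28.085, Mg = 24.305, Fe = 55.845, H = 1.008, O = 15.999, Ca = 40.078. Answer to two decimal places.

M((Mg_0.09Fe_0.91)_5Ca_2Si_8O_22(OH)_2) = 955.860 g/mol; M(FeO) = 71.844 g/mol.
Moles FeO per formula unit = 4.55 Fe ÷ 1 = 4.5500.
FeO fraction = (4.5500 × 71.844) / 955.860 = 326.890/955.860 = 0.3420.

34.20 wt%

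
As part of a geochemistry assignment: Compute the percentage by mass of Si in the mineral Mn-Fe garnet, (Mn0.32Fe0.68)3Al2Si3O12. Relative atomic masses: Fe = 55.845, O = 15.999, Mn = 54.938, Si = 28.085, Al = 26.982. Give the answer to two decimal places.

16.96 wt%

M((Mn0.32Fe0.68)3Al2Si3O12) = 496.871 g/mol.
Si contributes 3 × 28.085 = 84.255 g per mole.
84.255/496.871 = 0.1696 → 16.96%.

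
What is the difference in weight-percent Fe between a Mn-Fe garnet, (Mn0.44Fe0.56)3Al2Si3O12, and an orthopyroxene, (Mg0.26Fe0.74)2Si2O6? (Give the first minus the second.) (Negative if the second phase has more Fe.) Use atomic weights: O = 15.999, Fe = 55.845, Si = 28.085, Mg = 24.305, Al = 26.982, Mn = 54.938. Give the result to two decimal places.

Fe in (Mn0.44Fe0.56)3Al2Si3O12: molar mass 496.545 g/mol; 1.68×55.845 = 93.820 g → 18.89 wt%.
Fe in (Mg0.26Fe0.74)2Si2O6: molar mass 247.453 g/mol; 1.48×55.845 = 82.651 g → 33.40 wt%.
Difference = 18.89 − 33.40 = -14.51 percentage points.

-14.51 percentage points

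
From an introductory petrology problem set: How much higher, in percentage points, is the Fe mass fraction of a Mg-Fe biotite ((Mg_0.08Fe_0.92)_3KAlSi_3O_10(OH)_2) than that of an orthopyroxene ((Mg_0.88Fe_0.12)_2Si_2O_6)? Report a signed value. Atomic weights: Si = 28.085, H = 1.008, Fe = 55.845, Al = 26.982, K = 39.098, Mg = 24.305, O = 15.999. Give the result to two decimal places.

24.13 percentage points

Fe in (Mg_0.08Fe_0.92)_3KAlSi_3O_10(OH)_2: molar mass 504.304 g/mol; 2.76×55.845 = 154.132 g → 30.56 wt%.
Fe in (Mg_0.88Fe_0.12)_2Si_2O_6: molar mass 208.344 g/mol; 0.24×55.845 = 13.403 g → 6.43 wt%.
Difference = 30.56 − 6.43 = 24.13 percentage points.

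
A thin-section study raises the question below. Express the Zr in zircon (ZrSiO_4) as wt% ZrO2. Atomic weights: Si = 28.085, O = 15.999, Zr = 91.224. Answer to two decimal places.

Formula mass = 183.305 g/mol.
1 Zr → 1.0000 mol ZrO2 per formula unit; M(ZrO2) = 123.222, so ZrO2 mass = 123.222 g.
123.222/183.305 × 100 = 67.22 wt%.

67.22 wt%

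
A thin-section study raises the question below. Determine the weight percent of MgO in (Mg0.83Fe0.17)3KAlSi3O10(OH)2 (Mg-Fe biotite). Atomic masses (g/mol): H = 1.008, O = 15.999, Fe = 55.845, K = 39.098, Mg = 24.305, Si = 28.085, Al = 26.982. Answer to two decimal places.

Molar mass of (Mg0.83Fe0.17)3KAlSi3O10(OH)2 = 2.49*24.305 + 0.51*55.845 + 1*39.098 + 1*26.982 + 3*28.085 + 12*15.999 + 2*1.008 = 433.339 g/mol.
Each formula unit contains 2.49 Mg, equivalent to 2.49/1 = 2.4900 mol MgO.
M(MgO) = 1×24.305 + 1×15.999 = 40.304 g/mol.
Mass of MgO per formula unit = 2.4900 × 40.304 = 100.357 g.
MgO wt% = 100.357 / 433.339 × 100 = 23.16%.

23.16 wt%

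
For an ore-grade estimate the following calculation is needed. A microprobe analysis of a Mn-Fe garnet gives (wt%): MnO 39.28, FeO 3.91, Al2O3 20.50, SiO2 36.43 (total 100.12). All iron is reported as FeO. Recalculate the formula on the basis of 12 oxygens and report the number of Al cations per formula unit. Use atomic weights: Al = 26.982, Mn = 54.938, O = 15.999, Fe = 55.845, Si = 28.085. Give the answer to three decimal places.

1.991 Al apfu

MnO: 39.28/70.937 = 0.55373 mol → 0.55373 mol Mn, 0.55373 mol O.
FeO: 3.91/71.844 = 0.05442 mol → 0.05442 mol Fe, 0.05442 mol O.
Al2O3: 20.50/101.961 = 0.20106 mol → 0.40212 mol Al, 0.60318 mol O.
SiO2: 36.43/60.083 = 0.60633 mol → 0.60633 mol Si, 1.21266 mol O.
Total oxygen = 2.42399 mol. Normalization factor = 12/2.42399 = 4.95052.
Al per 12 O = 0.40212 × 4.95052 = 1.991.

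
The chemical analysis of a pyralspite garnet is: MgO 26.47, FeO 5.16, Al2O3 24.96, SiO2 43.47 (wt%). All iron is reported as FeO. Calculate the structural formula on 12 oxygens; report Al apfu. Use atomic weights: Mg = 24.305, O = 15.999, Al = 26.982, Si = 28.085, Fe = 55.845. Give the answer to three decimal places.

2.019 Al apfu

MgO (M=40.304): mol = 0.65676; Mg = 0.65676, O = 0.65676.
FeO (M=71.844): mol = 0.07182; Fe = 0.07182, O = 0.07182.
Al2O3 (M=101.961): mol = 0.24480; Al = 0.48960, O = 0.73440.
SiO2 (M=60.083): mol = 0.72350; Si = 0.72350, O = 1.44700.
ΣO = 2.90998; factor = 12/ΣO = 4.12374.
Al apfu = 0.48960 × 4.12374 = 2.019.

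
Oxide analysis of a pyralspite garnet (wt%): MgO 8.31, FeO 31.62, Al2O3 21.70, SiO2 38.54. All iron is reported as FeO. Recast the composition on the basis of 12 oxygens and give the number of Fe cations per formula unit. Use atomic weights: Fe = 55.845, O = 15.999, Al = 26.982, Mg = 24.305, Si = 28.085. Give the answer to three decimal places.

MgO (M=40.304): mol = 0.20618; Mg = 0.20618, O = 0.20618.
FeO (M=71.844): mol = 0.44012; Fe = 0.44012, O = 0.44012.
Al2O3 (M=101.961): mol = 0.21283; Al = 0.42566, O = 0.63849.
SiO2 (M=60.083): mol = 0.64145; Si = 0.64145, O = 1.28290.
ΣO = 2.56769; factor = 12/ΣO = 4.67346.
Fe apfu = 0.44012 × 4.67346 = 2.057.

2.057 Fe apfu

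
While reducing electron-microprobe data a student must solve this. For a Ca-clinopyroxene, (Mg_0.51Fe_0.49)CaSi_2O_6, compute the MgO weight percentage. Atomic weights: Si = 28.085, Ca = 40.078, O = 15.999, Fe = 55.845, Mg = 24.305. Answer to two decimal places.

M((Mg_0.51Fe_0.49)CaSi_2O_6) = 232.002 g/mol; M(MgO) = 40.304 g/mol.
Moles MgO per formula unit = 0.51 Mg ÷ 1 = 0.5100.
MgO fraction = (0.5100 × 40.304) / 232.002 = 20.555/232.002 = 0.0886.

8.86 wt%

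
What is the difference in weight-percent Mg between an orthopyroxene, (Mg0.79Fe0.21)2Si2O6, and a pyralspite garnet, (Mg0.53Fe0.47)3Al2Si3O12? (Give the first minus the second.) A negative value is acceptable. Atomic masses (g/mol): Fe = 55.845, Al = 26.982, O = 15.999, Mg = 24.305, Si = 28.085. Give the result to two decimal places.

Mg in (Mg0.79Fe0.21)2Si2O6: molar mass 214.021 g/mol; 1.58×24.305 = 38.402 g → 17.94 wt%.
Mg in (Mg0.53Fe0.47)3Al2Si3O12: molar mass 447.593 g/mol; 1.59×24.305 = 38.645 g → 8.63 wt%.
Difference = 17.94 − 8.63 = 9.31 percentage points.

9.31 percentage points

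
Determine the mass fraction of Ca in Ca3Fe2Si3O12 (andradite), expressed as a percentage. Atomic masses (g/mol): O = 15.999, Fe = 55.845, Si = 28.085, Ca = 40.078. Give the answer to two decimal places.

Molar mass of Ca3Fe2Si3O12: 3·40.078 + 2·55.845 + 3·28.085 + 12·15.999 = 508.167 g/mol.
Mass of Ca per formula unit: 3 × 40.078 = 120.234 g.
Weight fraction Ca = 120.234 / 508.167 = 0.2366.

23.66 mass %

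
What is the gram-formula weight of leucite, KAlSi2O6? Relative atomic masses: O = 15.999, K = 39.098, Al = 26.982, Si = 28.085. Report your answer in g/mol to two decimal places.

The formula mass is the sum 1(39.098) + 1(26.982) + 2(28.085) + 6(15.999).

218.24 g/mol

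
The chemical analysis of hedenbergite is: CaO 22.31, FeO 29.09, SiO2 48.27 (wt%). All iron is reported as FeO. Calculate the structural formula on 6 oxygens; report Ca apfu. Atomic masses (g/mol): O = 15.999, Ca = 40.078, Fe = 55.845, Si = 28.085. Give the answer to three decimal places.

CaO: 22.31/56.077 = 0.39785 mol → 0.39785 mol Ca, 0.39785 mol O.
FeO: 29.09/71.844 = 0.40491 mol → 0.40491 mol Fe, 0.40491 mol O.
SiO2: 48.27/60.083 = 0.80339 mol → 0.80339 mol Si, 1.60678 mol O.
Total oxygen = 2.40954 mol. Normalization factor = 6/2.40954 = 2.49010.
Ca per 6 O = 0.39785 × 2.49010 = 0.991.

0.991 Ca apfu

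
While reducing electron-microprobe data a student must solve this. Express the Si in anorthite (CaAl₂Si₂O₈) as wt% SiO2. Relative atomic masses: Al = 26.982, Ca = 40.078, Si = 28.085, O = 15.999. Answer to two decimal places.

43.19 wt%

Molar mass of CaAl₂Si₂O₈ = 1×40.078 + 2×26.982 + 2×28.085 + 8×15.999 = 278.204 g/mol.
Each formula unit contains 2 Si, equivalent to 2/1 = 2.0000 mol SiO2.
M(SiO2) = 1×28.085 + 2×15.999 = 60.083 g/mol.
Mass of SiO2 per formula unit = 2.0000 × 60.083 = 120.166 g.
SiO2 wt% = 120.166 / 278.204 × 100 = 43.19%.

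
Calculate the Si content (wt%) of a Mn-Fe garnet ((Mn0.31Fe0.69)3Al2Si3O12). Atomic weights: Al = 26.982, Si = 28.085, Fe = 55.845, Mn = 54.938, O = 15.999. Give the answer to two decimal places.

16.96 wt%

Formula mass = 0.93×54.938 + 2.07×55.845 + 2×26.982 + 3×28.085 + 12×15.999 = 496.898 g/mol, of which 84.255 g is Si.
So Si makes up 84.255/496.898 = 0.1696 of the mass, i.e. 16.96%.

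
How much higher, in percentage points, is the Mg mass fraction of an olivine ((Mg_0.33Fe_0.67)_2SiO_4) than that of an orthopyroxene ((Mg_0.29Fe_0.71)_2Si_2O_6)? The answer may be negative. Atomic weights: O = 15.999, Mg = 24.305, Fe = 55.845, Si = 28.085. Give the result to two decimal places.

3.03 percentage points

Mg in (Mg_0.33Fe_0.67)_2SiO_4: molar mass 182.955 g/mol; 0.66×24.305 = 16.041 g → 8.77 wt%.
Mg in (Mg_0.29Fe_0.71)_2Si_2O_6: molar mass 245.561 g/mol; 0.58×24.305 = 14.097 g → 5.74 wt%.
Difference = 8.77 − 5.74 = 3.03 percentage points.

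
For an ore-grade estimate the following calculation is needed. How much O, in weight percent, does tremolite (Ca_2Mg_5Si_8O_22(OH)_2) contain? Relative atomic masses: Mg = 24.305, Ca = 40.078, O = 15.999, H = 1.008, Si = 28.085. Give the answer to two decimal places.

47.27 weight percent

M(Ca_2Mg_5Si_8O_22(OH)_2) = 812.353 g/mol.
O contributes 24 × 15.999 = 383.976 g per mole.
383.976/812.353 = 0.4727 → 47.27%.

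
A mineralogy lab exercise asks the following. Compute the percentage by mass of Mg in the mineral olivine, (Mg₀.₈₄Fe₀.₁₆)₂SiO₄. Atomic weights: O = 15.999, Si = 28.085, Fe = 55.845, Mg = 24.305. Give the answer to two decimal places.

27.08 mass %

Molar mass of (Mg₀.₈₄Fe₀.₁₆)₂SiO₄: 1.68×24.305 + 0.32×55.845 + 1×28.085 + 4×15.999 = 150.784 g/mol.
Mass of Mg per formula unit: 1.68 × 24.305 = 40.832 g.
Weight fraction Mg = 40.832 / 150.784 = 0.2708.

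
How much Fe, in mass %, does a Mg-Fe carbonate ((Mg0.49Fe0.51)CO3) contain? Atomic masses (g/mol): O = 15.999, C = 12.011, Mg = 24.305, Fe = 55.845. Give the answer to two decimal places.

Formula mass = 0.49·24.305 + 0.51·55.845 + 1·12.011 + 3·15.999 = 100.398 g/mol, of which 28.481 g is Fe.
So Fe makes up 28.481/100.398 = 0.2837 of the mass, i.e. 28.37%.

28.37 mass %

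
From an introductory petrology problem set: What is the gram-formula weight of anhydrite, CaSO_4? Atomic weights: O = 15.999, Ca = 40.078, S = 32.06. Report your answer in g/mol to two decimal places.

Ca: 1 × 40.078 = 40.0780
S: 1 × 32.06 = 32.0600
O: 4 × 15.999 = 63.9960
Summing the contributions gives the formula mass.

136.13 g/mol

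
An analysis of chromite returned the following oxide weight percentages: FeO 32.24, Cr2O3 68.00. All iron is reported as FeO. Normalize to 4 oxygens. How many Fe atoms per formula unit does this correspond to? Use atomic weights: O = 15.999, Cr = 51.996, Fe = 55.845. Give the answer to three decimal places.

1.002 Fe apfu

32.24 wt% FeO ÷ 71.844 g/mol = 0.44875 mol, giving 0.44875 Fe and 0.44875 O.
68.00 wt% Cr2O3 ÷ 151.989 g/mol = 0.44740 mol, giving 0.89480 Cr and 1.34220 O.
Oxygen sums to 1.79095; scaling by 4/1.79095 = 2.23345 puts the formula on 4 O.
Fe: 0.44875 × 2.23345 = 1.002 atoms per formula unit.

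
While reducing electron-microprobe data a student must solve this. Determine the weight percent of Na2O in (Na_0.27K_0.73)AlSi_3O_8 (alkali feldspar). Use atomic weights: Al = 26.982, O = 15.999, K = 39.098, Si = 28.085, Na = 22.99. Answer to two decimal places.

3.05 wt%

Formula mass = 273.978 g/mol.
0.27 Na → 0.1350 mol Na2O per formula unit; M(Na2O) = 61.979, so Na2O mass = 8.367 g.
8.367/273.978 × 100 = 3.05 wt%.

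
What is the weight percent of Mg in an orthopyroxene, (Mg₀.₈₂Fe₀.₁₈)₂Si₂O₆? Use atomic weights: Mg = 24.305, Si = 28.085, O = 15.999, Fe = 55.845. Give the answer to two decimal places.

18.79 wt%

Formula mass = 1.64·24.305 + 0.36·55.845 + 2·28.085 + 6·15.999 = 212.128 g/mol, of which 39.860 g is Mg.
So Mg makes up 39.860/212.128 = 0.1879 of the mass, i.e. 18.79%.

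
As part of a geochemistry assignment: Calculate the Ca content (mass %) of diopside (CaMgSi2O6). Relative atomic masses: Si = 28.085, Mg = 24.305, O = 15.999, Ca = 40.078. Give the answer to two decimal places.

18.51 mass %

M(CaMgSi2O6) = 216.547 g/mol.
Ca contributes 1 × 40.078 = 40.078 g per mole.
40.078/216.547 = 0.1851 → 18.51%.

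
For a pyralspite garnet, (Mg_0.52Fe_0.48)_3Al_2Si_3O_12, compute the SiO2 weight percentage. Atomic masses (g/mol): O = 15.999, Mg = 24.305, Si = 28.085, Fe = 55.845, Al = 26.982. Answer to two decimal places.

40.19 wt%

M((Mg_0.52Fe_0.48)_3Al_2Si_3O_12) = 448.540 g/mol; M(SiO2) = 60.083 g/mol.
Moles SiO2 per formula unit = 3 Si ÷ 1 = 3.0000.
SiO2 fraction = (3.0000 × 60.083) / 448.540 = 180.249/448.540 = 0.4019.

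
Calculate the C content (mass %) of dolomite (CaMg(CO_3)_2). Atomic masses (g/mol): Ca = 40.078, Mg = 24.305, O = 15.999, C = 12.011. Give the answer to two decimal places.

13.03 mass %

Molar mass of CaMg(CO_3)_2: 1×40.078 + 1×24.305 + 2×12.011 + 6×15.999 = 184.399 g/mol.
Mass of C per formula unit: 2 × 12.011 = 24.022 g.
Weight fraction C = 24.022 / 184.399 = 0.1303.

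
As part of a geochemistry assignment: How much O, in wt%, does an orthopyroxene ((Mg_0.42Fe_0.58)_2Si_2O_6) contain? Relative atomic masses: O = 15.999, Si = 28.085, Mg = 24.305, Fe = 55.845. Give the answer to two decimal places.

M((Mg_0.42Fe_0.58)_2Si_2O_6) = 237.360 g/mol.
O contributes 6 × 15.999 = 95.994 g per mole.
95.994/237.360 = 0.4044 → 40.44%.

40.44 wt%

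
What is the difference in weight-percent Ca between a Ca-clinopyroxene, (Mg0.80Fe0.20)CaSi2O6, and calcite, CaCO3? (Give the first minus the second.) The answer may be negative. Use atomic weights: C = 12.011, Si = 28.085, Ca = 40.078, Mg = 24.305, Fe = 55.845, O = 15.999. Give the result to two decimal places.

Ca in (Mg0.80Fe0.20)CaSi2O6: molar mass 222.855 g/mol; 1×40.078 = 40.078 g → 17.98 wt%.
Ca in CaCO3: molar mass 100.086 g/mol; 1×40.078 = 40.078 g → 40.04 wt%.
Difference = 17.98 − 40.04 = -22.06 percentage points.

-22.06 percentage points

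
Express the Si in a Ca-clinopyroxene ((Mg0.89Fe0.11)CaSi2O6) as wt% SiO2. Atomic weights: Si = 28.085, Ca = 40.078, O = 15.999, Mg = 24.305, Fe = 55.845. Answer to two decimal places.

54.62 wt%

Molar mass of (Mg0.89Fe0.11)CaSi2O6 = 0.89×24.305 + 0.11×55.845 + 1×40.078 + 2×28.085 + 6×15.999 = 220.016 g/mol.
Each formula unit contains 2 Si, equivalent to 2/1 = 2.0000 mol SiO2.
M(SiO2) = 1×28.085 + 2×15.999 = 60.083 g/mol.
Mass of SiO2 per formula unit = 2.0000 × 60.083 = 120.166 g.
SiO2 wt% = 120.166 / 220.016 × 100 = 54.62%.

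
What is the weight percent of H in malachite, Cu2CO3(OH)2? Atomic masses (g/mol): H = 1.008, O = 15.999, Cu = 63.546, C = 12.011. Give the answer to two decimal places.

0.91 weight percent

M(Cu2CO3(OH)2) = 221.114 g/mol.
H contributes 2 × 1.008 = 2.016 g per mole.
2.016/221.114 = 0.0091 → 0.91%.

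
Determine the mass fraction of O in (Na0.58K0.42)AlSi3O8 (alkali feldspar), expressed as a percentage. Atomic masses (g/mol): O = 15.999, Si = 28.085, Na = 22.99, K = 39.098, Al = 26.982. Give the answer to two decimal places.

47.58 mass %

M((Na0.58K0.42)AlSi3O8) = 268.984 g/mol.
O contributes 8 × 15.999 = 127.992 g per mole.
127.992/268.984 = 0.4758 → 47.58%.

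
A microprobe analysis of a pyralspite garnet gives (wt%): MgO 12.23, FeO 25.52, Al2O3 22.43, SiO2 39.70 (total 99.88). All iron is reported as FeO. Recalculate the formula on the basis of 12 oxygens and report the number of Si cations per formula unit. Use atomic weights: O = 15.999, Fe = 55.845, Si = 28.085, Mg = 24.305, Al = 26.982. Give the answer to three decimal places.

3.003 Si apfu

12.23 wt% MgO ÷ 40.304 g/mol = 0.30344 mol, giving 0.30344 Mg and 0.30344 O.
25.52 wt% FeO ÷ 71.844 g/mol = 0.35521 mol, giving 0.35521 Fe and 0.35521 O.
22.43 wt% Al2O3 ÷ 101.961 g/mol = 0.21999 mol, giving 0.43998 Al and 0.65997 O.
39.70 wt% SiO2 ÷ 60.083 g/mol = 0.66075 mol, giving 0.66075 Si and 1.32150 O.
Oxygen sums to 2.64012; scaling by 12/2.64012 = 4.54525 puts the formula on 12 O.
Si: 0.66075 × 4.54525 = 3.003 atoms per formula unit.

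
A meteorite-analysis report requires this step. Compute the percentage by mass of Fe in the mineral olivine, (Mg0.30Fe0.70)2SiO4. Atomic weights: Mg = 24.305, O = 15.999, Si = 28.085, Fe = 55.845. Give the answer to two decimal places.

Molar mass of (Mg0.30Fe0.70)2SiO4: 0.60*24.305 + 1.40*55.845 + 1*28.085 + 4*15.999 = 184.847 g/mol.
Mass of Fe per formula unit: 1.40 × 55.845 = 78.183 g.
Weight fraction Fe = 78.183 / 184.847 = 0.4230.

42.30 mass %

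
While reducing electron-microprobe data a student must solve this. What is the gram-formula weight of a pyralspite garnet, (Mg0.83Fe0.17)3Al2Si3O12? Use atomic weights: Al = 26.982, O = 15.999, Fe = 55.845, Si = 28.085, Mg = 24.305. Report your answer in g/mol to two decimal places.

M = 2.49(24.305) + 0.51(55.845) + 2(26.982) + 3(28.085) + 12(15.999)

419.21 g/mol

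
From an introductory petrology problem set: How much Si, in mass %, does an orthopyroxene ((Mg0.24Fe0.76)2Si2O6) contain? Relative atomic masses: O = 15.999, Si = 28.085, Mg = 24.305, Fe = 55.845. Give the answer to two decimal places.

22.58 mass %

M((Mg0.24Fe0.76)2Si2O6) = 248.715 g/mol.
Si contributes 2 × 28.085 = 56.170 g per mole.
56.170/248.715 = 0.2258 → 22.58%.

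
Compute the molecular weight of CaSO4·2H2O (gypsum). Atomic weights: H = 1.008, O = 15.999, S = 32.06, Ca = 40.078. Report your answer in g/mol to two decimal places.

172.16 g/mol

M = 1×40.078 + 1×32.06 + 6×15.999 + 4×1.008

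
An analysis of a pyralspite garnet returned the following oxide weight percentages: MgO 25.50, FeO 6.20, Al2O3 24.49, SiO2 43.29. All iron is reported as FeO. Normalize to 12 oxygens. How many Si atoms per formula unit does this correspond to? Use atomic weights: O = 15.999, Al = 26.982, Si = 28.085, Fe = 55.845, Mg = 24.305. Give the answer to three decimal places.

3.002 Si apfu

MgO (M=40.304): mol = 0.63269; Mg = 0.63269, O = 0.63269.
FeO (M=71.844): mol = 0.08630; Fe = 0.08630, O = 0.08630.
Al2O3 (M=101.961): mol = 0.24019; Al = 0.48038, O = 0.72057.
SiO2 (M=60.083): mol = 0.72050; Si = 0.72050, O = 1.44100.
ΣO = 2.88056; factor = 12/ΣO = 4.16586.
Si apfu = 0.72050 × 4.16586 = 3.002.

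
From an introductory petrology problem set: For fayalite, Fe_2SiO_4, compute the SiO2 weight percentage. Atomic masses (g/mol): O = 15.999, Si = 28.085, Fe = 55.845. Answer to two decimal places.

M(Fe_2SiO_4) = 203.771 g/mol; M(SiO2) = 60.083 g/mol.
Moles SiO2 per formula unit = 1 Si ÷ 1 = 1.0000.
SiO2 fraction = (1.0000 × 60.083) / 203.771 = 60.083/203.771 = 0.2949.

29.49 wt%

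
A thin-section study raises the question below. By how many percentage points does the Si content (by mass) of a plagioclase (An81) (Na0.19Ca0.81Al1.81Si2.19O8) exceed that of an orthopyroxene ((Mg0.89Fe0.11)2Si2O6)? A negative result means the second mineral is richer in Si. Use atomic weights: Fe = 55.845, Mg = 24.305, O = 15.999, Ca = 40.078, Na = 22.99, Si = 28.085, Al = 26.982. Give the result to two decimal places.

M(Na0.19Ca0.81Al1.81Si2.19O8) = 275.167 g/mol, so wt% Si = 61.506/275.167 × 100 = 22.35%.
M((Mg0.89Fe0.11)2Si2O6) = 207.713 g/mol, so wt% Si = 56.170/207.713 × 100 = 27.04%.
22.35 − 27.04 = -4.69 pp.

-4.69 percentage points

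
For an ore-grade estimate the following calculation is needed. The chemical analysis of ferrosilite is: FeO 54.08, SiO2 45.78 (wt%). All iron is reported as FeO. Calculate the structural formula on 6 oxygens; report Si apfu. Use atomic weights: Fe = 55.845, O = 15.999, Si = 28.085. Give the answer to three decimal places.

2.008 Si apfu

FeO: 54.08/71.844 = 0.75274 mol → 0.75274 mol Fe, 0.75274 mol O.
SiO2: 45.78/60.083 = 0.76195 mol → 0.76195 mol Si, 1.52390 mol O.
Total oxygen = 2.27664 mol. Normalization factor = 6/2.27664 = 2.63546.
Si per 6 O = 0.76195 × 2.63546 = 2.008.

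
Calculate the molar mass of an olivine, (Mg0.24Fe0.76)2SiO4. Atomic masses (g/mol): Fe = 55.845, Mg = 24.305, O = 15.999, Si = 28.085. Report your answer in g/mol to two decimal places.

The formula mass is the sum 0.48·24.305 + 1.52·55.845 + 1·28.085 + 4·15.999.

188.63 g/mol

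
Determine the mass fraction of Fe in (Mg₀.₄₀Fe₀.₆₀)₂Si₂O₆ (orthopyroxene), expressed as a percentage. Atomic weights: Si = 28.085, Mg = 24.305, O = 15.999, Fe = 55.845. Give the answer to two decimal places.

28.08 wt%

Molar mass of (Mg₀.₄₀Fe₀.₆₀)₂Si₂O₆: 0.80·24.305 + 1.20·55.845 + 2·28.085 + 6·15.999 = 238.622 g/mol.
Mass of Fe per formula unit: 1.20 × 55.845 = 67.014 g.
Weight fraction Fe = 67.014 / 238.622 = 0.2808.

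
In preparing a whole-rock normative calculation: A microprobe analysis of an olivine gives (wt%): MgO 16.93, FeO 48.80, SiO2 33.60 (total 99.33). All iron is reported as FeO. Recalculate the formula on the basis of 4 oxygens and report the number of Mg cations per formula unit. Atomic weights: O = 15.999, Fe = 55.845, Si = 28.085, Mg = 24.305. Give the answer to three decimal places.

0.758 Mg apfu

MgO: 16.93/40.304 = 0.42006 mol → 0.42006 mol Mg, 0.42006 mol O.
FeO: 48.80/71.844 = 0.67925 mol → 0.67925 mol Fe, 0.67925 mol O.
SiO2: 33.60/60.083 = 0.55923 mol → 0.55923 mol Si, 1.11846 mol O.
Total oxygen = 2.21777 mol. Normalization factor = 4/2.21777 = 1.80361.
Mg per 4 O = 0.42006 × 1.80361 = 0.758.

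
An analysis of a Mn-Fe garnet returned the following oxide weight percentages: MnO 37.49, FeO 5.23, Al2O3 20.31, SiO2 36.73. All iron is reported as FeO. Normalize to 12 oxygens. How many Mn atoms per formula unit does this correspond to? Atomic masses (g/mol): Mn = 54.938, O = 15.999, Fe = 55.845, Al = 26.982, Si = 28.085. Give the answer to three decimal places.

MnO: 37.49/70.937 = 0.52850 mol → 0.52850 mol Mn, 0.52850 mol O.
FeO: 5.23/71.844 = 0.07280 mol → 0.07280 mol Fe, 0.07280 mol O.
Al2O3: 20.31/101.961 = 0.19919 mol → 0.39838 mol Al, 0.59757 mol O.
SiO2: 36.73/60.083 = 0.61132 mol → 0.61132 mol Si, 1.22264 mol O.
Total oxygen = 2.42151 mol. Normalization factor = 12/2.42151 = 4.95559.
Mn per 12 O = 0.52850 × 4.95559 = 2.619.

2.619 Mn apfu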